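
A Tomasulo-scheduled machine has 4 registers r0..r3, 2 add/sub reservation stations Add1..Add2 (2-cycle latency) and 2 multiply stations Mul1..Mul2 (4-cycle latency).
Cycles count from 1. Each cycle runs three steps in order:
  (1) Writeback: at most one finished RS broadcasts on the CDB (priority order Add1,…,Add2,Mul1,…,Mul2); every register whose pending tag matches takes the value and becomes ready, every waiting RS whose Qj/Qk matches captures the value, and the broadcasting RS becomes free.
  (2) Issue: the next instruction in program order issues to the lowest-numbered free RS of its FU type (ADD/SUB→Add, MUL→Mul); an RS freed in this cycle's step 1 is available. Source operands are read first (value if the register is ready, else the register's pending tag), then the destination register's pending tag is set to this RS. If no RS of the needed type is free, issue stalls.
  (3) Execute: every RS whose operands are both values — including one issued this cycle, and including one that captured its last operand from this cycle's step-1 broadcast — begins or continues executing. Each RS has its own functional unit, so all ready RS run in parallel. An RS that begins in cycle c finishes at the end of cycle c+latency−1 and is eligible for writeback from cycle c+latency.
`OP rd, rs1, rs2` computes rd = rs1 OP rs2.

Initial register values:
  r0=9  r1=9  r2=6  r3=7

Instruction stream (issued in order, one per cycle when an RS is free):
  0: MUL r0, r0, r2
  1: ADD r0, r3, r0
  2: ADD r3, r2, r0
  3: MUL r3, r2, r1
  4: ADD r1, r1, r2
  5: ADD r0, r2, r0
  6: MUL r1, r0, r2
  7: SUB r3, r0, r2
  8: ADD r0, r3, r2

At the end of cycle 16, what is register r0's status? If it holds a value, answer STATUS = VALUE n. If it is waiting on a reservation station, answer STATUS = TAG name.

STATUS = VALUE 67

cycle 1: issue MUL r0<-Mul1 // r0:Mul1,r1:9,r2:6,r3:7
cycle 2: issue ADD r0<-Add1 // r0:Add1,r1:9,r2:6,r3:7
cycle 3: issue ADD r3<-Add2 // r0:Add1,r1:9,r2:6,r3:Add2
cycle 4: issue MUL r3<-Mul2 // r0:Add1,r1:9,r2:6,r3:Mul2
cycle 5: CDB Mul1=54; stall // r0:Add1,r1:9,r2:6,r3:Mul2
cycle 6: stall // r0:Add1,r1:9,r2:6,r3:Mul2
cycle 7: CDB Add1=61; issue ADD r1<-Add1 // r0:61,r1:Add1,r2:6,r3:Mul2
cycle 8: CDB Mul2=54; stall // r0:61,r1:Add1,r2:6,r3:54
cycle 9: CDB Add1=15; issue ADD r0<-Add1 // r0:Add1,r1:15,r2:6,r3:54
cycle 10: CDB Add2=67; issue MUL r1<-Mul1 // r0:Add1,r1:Mul1,r2:6,r3:54
cycle 11: CDB Add1=67; issue SUB r3<-Add1 // r0:67,r1:Mul1,r2:6,r3:Add1
cycle 12: issue ADD r0<-Add2 // r0:Add2,r1:Mul1,r2:6,r3:Add1
cycle 13: CDB Add1=61 // r0:Add2,r1:Mul1,r2:6,r3:61
cycle 14: - // r0:Add2,r1:Mul1,r2:6,r3:61
cycle 15: CDB Add2=67 // r0:67,r1:Mul1,r2:6,r3:61
cycle 16: CDB Mul1=402 // r0:67,r1:402,r2:6,r3:61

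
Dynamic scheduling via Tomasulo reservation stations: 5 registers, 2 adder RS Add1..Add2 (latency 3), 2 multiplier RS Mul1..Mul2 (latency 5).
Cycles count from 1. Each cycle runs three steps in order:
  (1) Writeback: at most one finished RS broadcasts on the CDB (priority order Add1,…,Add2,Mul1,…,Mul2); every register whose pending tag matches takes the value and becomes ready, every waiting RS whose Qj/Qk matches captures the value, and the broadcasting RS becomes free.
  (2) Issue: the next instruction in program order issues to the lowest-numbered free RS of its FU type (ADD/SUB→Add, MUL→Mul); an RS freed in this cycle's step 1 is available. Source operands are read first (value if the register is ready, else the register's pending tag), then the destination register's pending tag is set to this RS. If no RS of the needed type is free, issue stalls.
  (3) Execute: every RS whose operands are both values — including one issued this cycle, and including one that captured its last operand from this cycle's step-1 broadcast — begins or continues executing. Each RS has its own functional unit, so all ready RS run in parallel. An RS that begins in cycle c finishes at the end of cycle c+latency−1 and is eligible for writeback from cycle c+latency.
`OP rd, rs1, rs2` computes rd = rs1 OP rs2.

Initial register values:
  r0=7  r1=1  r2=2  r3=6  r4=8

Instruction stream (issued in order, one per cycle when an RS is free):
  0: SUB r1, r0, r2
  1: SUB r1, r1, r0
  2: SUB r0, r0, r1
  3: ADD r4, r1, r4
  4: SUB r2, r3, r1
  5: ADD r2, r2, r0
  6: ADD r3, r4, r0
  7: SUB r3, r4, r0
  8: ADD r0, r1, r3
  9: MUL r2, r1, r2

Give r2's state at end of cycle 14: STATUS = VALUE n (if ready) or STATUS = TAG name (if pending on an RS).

  c1: issue SUB r1<-Add1  regs: r0:7,r1:Add1,r2:2,r3:6,r4:8
  c2: issue SUB r1<-Add2  regs: r0:7,r1:Add2,r2:2,r3:6,r4:8
  c3: stall  regs: r0:7,r1:Add2,r2:2,r3:6,r4:8
  c4: CDB Add1=5; issue SUB r0<-Add1  regs: r0:Add1,r1:Add2,r2:2,r3:6,r4:8
  c5: stall  regs: r0:Add1,r1:Add2,r2:2,r3:6,r4:8
  c6: stall  regs: r0:Add1,r1:Add2,r2:2,r3:6,r4:8
  c7: CDB Add2=-2; issue ADD r4<-Add2  regs: r0:Add1,r1:-2,r2:2,r3:6,r4:Add2
  c8: stall  regs: r0:Add1,r1:-2,r2:2,r3:6,r4:Add2
  c9: stall  regs: r0:Add1,r1:-2,r2:2,r3:6,r4:Add2
  c10: CDB Add1=9; issue SUB r2<-Add1  regs: r0:9,r1:-2,r2:Add1,r3:6,r4:Add2
  c11: CDB Add2=6; issue ADD r2<-Add2  regs: r0:9,r1:-2,r2:Add2,r3:6,r4:6
  c12: stall  regs: r0:9,r1:-2,r2:Add2,r3:6,r4:6
  c13: CDB Add1=8; issue ADD r3<-Add1  regs: r0:9,r1:-2,r2:Add2,r3:Add1,r4:6
  c14: stall  regs: r0:9,r1:-2,r2:Add2,r3:Add1,r4:6

STATUS = TAG Add2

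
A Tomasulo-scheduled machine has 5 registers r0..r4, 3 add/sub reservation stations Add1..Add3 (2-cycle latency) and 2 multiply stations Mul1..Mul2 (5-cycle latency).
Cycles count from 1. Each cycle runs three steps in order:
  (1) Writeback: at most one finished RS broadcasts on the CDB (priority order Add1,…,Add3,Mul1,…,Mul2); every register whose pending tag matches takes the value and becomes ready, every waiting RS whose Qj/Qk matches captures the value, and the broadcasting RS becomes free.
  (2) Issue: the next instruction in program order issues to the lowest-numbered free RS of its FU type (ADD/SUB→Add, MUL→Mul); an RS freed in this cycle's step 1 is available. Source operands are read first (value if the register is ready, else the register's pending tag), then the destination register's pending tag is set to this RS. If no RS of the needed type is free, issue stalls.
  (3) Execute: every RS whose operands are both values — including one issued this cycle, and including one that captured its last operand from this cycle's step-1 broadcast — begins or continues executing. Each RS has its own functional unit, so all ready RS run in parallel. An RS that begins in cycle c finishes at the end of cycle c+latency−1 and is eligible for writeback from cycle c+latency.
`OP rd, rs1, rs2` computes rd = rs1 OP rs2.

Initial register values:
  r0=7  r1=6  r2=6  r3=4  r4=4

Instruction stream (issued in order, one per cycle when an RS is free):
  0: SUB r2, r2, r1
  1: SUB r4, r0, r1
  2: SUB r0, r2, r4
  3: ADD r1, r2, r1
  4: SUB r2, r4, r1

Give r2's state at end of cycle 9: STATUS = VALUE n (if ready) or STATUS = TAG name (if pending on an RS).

STATUS = VALUE -5

c1: issue SUB r2<-Add1 | r0:7,r1:6,r2:Add1,r3:4,r4:4
c2: issue SUB r4<-Add2 | r0:7,r1:6,r2:Add1,r3:4,r4:Add2
c3: CDB Add1=0; issue SUB r0<-Add1 | r0:Add1,r1:6,r2:0,r3:4,r4:Add2
c4: CDB Add2=1; issue ADD r1<-Add2 | r0:Add1,r1:Add2,r2:0,r3:4,r4:1
c5: issue SUB r2<-Add3 | r0:Add1,r1:Add2,r2:Add3,r3:4,r4:1
c6: CDB Add1=-1 | r0:-1,r1:Add2,r2:Add3,r3:4,r4:1
c7: CDB Add2=6 | r0:-1,r1:6,r2:Add3,r3:4,r4:1
c8: - | r0:-1,r1:6,r2:Add3,r3:4,r4:1
c9: CDB Add3=-5 | r0:-1,r1:6,r2:-5,r3:4,r4:1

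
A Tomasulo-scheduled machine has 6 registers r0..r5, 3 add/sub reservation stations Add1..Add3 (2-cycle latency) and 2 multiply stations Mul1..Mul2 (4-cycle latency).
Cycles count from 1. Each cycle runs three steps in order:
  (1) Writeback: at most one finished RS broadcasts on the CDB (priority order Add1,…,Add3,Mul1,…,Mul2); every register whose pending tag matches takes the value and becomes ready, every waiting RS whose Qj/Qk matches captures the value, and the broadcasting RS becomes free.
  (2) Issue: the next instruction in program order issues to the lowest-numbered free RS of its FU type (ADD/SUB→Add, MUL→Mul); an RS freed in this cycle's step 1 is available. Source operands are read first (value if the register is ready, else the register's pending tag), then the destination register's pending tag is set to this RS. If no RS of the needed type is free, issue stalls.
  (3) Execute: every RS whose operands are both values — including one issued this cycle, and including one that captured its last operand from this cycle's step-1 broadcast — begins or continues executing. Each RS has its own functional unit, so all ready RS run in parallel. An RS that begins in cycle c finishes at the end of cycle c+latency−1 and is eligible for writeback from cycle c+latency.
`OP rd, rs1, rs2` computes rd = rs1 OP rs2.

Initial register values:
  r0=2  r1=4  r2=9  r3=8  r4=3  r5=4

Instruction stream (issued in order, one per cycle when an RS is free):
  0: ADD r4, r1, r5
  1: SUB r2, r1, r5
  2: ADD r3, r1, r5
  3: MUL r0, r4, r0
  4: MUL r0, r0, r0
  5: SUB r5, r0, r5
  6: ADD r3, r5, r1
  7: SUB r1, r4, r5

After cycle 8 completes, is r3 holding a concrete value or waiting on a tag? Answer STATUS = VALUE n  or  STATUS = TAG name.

cycle 1: issue ADD r4<-Add1 // r0:2,r1:4,r2:9,r3:8,r4:Add1,r5:4
cycle 2: issue SUB r2<-Add2 // r0:2,r1:4,r2:Add2,r3:8,r4:Add1,r5:4
cycle 3: CDB Add1=8; issue ADD r3<-Add1 // r0:2,r1:4,r2:Add2,r3:Add1,r4:8,r5:4
cycle 4: CDB Add2=0; issue MUL r0<-Mul1 // r0:Mul1,r1:4,r2:0,r3:Add1,r4:8,r5:4
cycle 5: CDB Add1=8; issue MUL r0<-Mul2 // r0:Mul2,r1:4,r2:0,r3:8,r4:8,r5:4
cycle 6: issue SUB r5<-Add1 // r0:Mul2,r1:4,r2:0,r3:8,r4:8,r5:Add1
cycle 7: issue ADD r3<-Add2 // r0:Mul2,r1:4,r2:0,r3:Add2,r4:8,r5:Add1
cycle 8: CDB Mul1=16; issue SUB r1<-Add3 // r0:Mul2,r1:Add3,r2:0,r3:Add2,r4:8,r5:Add1

STATUS = TAG Add2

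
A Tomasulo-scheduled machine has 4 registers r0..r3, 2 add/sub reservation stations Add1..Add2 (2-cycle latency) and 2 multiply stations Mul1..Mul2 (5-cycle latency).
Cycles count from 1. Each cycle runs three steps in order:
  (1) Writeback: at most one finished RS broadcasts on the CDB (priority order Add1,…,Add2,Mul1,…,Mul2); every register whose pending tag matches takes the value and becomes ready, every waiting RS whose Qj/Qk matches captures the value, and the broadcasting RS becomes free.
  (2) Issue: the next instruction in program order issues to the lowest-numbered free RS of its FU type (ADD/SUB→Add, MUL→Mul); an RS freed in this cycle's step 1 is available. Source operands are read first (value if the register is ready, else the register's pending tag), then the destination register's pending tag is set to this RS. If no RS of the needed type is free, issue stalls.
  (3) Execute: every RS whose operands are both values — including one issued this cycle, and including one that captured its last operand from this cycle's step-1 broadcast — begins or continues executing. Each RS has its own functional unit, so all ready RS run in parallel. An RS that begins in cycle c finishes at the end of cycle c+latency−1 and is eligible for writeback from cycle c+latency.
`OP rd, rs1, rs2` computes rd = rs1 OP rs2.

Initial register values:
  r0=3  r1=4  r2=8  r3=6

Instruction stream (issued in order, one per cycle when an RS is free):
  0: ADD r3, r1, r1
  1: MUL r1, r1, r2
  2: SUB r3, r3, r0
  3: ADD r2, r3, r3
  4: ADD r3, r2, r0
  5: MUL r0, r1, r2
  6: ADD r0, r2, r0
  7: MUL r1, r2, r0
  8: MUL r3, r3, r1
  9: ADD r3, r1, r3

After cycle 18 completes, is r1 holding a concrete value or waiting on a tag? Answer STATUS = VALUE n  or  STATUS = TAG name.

STATUS = TAG Mul1

cycle 1: issue ADD r3<-Add1 // r0:3,r1:4,r2:8,r3:Add1
cycle 2: issue MUL r1<-Mul1 // r0:3,r1:Mul1,r2:8,r3:Add1
cycle 3: CDB Add1=8; issue SUB r3<-Add1 // r0:3,r1:Mul1,r2:8,r3:Add1
cycle 4: issue ADD r2<-Add2 // r0:3,r1:Mul1,r2:Add2,r3:Add1
cycle 5: CDB Add1=5; issue ADD r3<-Add1 // r0:3,r1:Mul1,r2:Add2,r3:Add1
cycle 6: issue MUL r0<-Mul2 // r0:Mul2,r1:Mul1,r2:Add2,r3:Add1
cycle 7: CDB Add2=10; issue ADD r0<-Add2 // r0:Add2,r1:Mul1,r2:10,r3:Add1
cycle 8: CDB Mul1=32; issue MUL r1<-Mul1 // r0:Add2,r1:Mul1,r2:10,r3:Add1
cycle 9: CDB Add1=13; stall // r0:Add2,r1:Mul1,r2:10,r3:13
cycle 10: stall // r0:Add2,r1:Mul1,r2:10,r3:13
cycle 11: stall // r0:Add2,r1:Mul1,r2:10,r3:13
cycle 12: stall // r0:Add2,r1:Mul1,r2:10,r3:13
cycle 13: CDB Mul2=320; issue MUL r3<-Mul2 // r0:Add2,r1:Mul1,r2:10,r3:Mul2
cycle 14: issue ADD r3<-Add1 // r0:Add2,r1:Mul1,r2:10,r3:Add1
cycle 15: CDB Add2=330 // r0:330,r1:Mul1,r2:10,r3:Add1
cycle 16: - // r0:330,r1:Mul1,r2:10,r3:Add1
cycle 17: - // r0:330,r1:Mul1,r2:10,r3:Add1
cycle 18: - // r0:330,r1:Mul1,r2:10,r3:Add1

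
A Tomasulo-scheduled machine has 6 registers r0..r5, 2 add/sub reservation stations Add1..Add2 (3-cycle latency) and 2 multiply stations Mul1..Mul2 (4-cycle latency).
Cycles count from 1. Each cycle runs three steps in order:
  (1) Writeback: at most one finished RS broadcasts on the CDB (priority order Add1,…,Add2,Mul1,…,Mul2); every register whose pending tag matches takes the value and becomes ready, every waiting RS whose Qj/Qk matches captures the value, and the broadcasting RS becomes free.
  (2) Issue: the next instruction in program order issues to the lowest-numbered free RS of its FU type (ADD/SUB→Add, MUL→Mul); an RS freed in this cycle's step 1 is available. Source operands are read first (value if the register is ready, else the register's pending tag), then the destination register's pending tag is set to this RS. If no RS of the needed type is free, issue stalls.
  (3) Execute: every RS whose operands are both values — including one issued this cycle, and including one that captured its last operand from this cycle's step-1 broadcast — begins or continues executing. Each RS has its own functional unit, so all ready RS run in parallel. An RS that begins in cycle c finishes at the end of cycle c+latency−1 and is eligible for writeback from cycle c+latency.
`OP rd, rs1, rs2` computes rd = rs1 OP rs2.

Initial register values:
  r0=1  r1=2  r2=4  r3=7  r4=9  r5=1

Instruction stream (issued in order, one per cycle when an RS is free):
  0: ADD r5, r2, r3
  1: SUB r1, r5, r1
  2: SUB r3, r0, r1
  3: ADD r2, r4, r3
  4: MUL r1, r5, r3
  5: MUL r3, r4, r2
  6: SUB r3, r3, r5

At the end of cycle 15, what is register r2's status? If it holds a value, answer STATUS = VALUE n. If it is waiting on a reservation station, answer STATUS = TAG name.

cycle 1: issue ADD r5<-Add1 // r0:1,r1:2,r2:4,r3:7,r4:9,r5:Add1
cycle 2: issue SUB r1<-Add2 // r0:1,r1:Add2,r2:4,r3:7,r4:9,r5:Add1
cycle 3: stall // r0:1,r1:Add2,r2:4,r3:7,r4:9,r5:Add1
cycle 4: CDB Add1=11; issue SUB r3<-Add1 // r0:1,r1:Add2,r2:4,r3:Add1,r4:9,r5:11
cycle 5: stall // r0:1,r1:Add2,r2:4,r3:Add1,r4:9,r5:11
cycle 6: stall // r0:1,r1:Add2,r2:4,r3:Add1,r4:9,r5:11
cycle 7: CDB Add2=9; issue ADD r2<-Add2 // r0:1,r1:9,r2:Add2,r3:Add1,r4:9,r5:11
cycle 8: issue MUL r1<-Mul1 // r0:1,r1:Mul1,r2:Add2,r3:Add1,r4:9,r5:11
cycle 9: issue MUL r3<-Mul2 // r0:1,r1:Mul1,r2:Add2,r3:Mul2,r4:9,r5:11
cycle 10: CDB Add1=-8; issue SUB r3<-Add1 // r0:1,r1:Mul1,r2:Add2,r3:Add1,r4:9,r5:11
cycle 11: - // r0:1,r1:Mul1,r2:Add2,r3:Add1,r4:9,r5:11
cycle 12: - // r0:1,r1:Mul1,r2:Add2,r3:Add1,r4:9,r5:11
cycle 13: CDB Add2=1 // r0:1,r1:Mul1,r2:1,r3:Add1,r4:9,r5:11
cycle 14: CDB Mul1=-88 // r0:1,r1:-88,r2:1,r3:Add1,r4:9,r5:11
cycle 15: - // r0:1,r1:-88,r2:1,r3:Add1,r4:9,r5:11

STATUS = VALUE 1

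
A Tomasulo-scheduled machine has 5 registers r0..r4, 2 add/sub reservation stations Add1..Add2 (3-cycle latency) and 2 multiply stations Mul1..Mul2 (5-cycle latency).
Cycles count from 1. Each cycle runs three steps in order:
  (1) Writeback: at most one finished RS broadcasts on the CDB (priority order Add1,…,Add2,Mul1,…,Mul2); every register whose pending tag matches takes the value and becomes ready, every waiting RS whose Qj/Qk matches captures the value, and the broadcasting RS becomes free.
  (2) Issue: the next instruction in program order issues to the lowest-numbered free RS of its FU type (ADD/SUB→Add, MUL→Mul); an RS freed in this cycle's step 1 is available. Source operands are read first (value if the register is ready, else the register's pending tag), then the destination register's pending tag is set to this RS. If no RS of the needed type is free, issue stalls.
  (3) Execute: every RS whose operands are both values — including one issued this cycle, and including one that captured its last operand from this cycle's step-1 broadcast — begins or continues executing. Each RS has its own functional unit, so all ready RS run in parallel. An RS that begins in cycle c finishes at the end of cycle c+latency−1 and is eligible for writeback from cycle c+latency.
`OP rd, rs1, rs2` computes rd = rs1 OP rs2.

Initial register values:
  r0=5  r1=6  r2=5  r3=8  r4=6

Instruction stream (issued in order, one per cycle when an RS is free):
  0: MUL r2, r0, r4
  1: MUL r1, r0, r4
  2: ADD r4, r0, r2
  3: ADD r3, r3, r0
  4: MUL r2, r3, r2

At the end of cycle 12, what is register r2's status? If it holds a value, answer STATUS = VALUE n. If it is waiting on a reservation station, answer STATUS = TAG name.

cycle 1: issue MUL r2<-Mul1 // r0:5,r1:6,r2:Mul1,r3:8,r4:6
cycle 2: issue MUL r1<-Mul2 // r0:5,r1:Mul2,r2:Mul1,r3:8,r4:6
cycle 3: issue ADD r4<-Add1 // r0:5,r1:Mul2,r2:Mul1,r3:8,r4:Add1
cycle 4: issue ADD r3<-Add2 // r0:5,r1:Mul2,r2:Mul1,r3:Add2,r4:Add1
cycle 5: stall // r0:5,r1:Mul2,r2:Mul1,r3:Add2,r4:Add1
cycle 6: CDB Mul1=30; issue MUL r2<-Mul1 // r0:5,r1:Mul2,r2:Mul1,r3:Add2,r4:Add1
cycle 7: CDB Add2=13 // r0:5,r1:Mul2,r2:Mul1,r3:13,r4:Add1
cycle 8: CDB Mul2=30 // r0:5,r1:30,r2:Mul1,r3:13,r4:Add1
cycle 9: CDB Add1=35 // r0:5,r1:30,r2:Mul1,r3:13,r4:35
cycle 10: - // r0:5,r1:30,r2:Mul1,r3:13,r4:35
cycle 11: - // r0:5,r1:30,r2:Mul1,r3:13,r4:35
cycle 12: CDB Mul1=390 // r0:5,r1:30,r2:390,r3:13,r4:35

STATUS = VALUE 390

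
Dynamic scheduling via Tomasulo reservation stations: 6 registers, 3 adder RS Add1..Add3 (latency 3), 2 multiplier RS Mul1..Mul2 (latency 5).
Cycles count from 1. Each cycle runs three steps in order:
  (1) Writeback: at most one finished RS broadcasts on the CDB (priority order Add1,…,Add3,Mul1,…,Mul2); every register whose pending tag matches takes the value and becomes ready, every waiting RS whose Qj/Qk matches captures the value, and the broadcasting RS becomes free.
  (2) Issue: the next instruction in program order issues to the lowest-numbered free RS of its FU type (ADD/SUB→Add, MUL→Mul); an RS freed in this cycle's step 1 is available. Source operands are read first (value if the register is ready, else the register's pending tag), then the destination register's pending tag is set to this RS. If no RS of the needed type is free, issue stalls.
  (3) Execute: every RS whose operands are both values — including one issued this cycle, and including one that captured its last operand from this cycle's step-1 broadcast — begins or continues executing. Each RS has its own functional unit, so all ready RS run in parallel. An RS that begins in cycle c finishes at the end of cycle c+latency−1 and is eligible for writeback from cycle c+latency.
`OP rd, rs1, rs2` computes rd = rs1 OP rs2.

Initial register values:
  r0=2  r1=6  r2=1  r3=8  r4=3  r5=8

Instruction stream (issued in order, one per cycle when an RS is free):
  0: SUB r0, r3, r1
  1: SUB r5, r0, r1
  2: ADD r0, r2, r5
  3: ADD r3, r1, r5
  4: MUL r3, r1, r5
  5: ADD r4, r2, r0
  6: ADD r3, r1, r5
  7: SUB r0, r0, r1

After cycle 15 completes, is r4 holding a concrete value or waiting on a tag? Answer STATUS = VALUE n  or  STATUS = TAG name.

STATUS = VALUE -2

c1: issue SUB r0<-Add1 | r0:Add1,r1:6,r2:1,r3:8,r4:3,r5:8
c2: issue SUB r5<-Add2 | r0:Add1,r1:6,r2:1,r3:8,r4:3,r5:Add2
c3: issue ADD r0<-Add3 | r0:Add3,r1:6,r2:1,r3:8,r4:3,r5:Add2
c4: CDB Add1=2; issue ADD r3<-Add1 | r0:Add3,r1:6,r2:1,r3:Add1,r4:3,r5:Add2
c5: issue MUL r3<-Mul1 | r0:Add3,r1:6,r2:1,r3:Mul1,r4:3,r5:Add2
c6: stall | r0:Add3,r1:6,r2:1,r3:Mul1,r4:3,r5:Add2
c7: CDB Add2=-4; issue ADD r4<-Add2 | r0:Add3,r1:6,r2:1,r3:Mul1,r4:Add2,r5:-4
c8: stall | r0:Add3,r1:6,r2:1,r3:Mul1,r4:Add2,r5:-4
c9: stall | r0:Add3,r1:6,r2:1,r3:Mul1,r4:Add2,r5:-4
c10: CDB Add1=2; issue ADD r3<-Add1 | r0:Add3,r1:6,r2:1,r3:Add1,r4:Add2,r5:-4
c11: CDB Add3=-3; issue SUB r0<-Add3 | r0:Add3,r1:6,r2:1,r3:Add1,r4:Add2,r5:-4
c12: CDB Mul1=-24 | r0:Add3,r1:6,r2:1,r3:Add1,r4:Add2,r5:-4
c13: CDB Add1=2 | r0:Add3,r1:6,r2:1,r3:2,r4:Add2,r5:-4
c14: CDB Add2=-2 | r0:Add3,r1:6,r2:1,r3:2,r4:-2,r5:-4
c15: CDB Add3=-9 | r0:-9,r1:6,r2:1,r3:2,r4:-2,r5:-4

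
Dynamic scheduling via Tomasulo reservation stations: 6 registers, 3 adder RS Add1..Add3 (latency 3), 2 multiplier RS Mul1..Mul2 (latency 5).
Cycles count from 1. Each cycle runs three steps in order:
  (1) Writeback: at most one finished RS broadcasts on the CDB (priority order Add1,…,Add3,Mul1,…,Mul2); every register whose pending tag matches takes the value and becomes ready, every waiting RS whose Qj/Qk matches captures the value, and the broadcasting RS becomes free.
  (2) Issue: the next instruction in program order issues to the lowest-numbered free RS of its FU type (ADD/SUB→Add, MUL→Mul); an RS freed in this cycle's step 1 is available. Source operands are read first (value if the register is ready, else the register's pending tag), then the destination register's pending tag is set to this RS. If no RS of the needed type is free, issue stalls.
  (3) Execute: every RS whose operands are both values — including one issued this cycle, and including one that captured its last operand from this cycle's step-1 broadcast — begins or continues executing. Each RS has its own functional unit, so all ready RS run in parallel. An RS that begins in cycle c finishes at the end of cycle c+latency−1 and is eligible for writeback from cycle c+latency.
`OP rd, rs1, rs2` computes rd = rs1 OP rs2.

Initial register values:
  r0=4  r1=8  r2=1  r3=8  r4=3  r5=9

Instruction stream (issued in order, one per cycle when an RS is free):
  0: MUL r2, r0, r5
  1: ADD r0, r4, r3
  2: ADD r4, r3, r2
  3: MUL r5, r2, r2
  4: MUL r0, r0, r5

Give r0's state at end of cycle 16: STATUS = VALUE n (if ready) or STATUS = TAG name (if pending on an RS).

c1: issue MUL r2<-Mul1 | r0:4,r1:8,r2:Mul1,r3:8,r4:3,r5:9
c2: issue ADD r0<-Add1 | r0:Add1,r1:8,r2:Mul1,r3:8,r4:3,r5:9
c3: issue ADD r4<-Add2 | r0:Add1,r1:8,r2:Mul1,r3:8,r4:Add2,r5:9
c4: issue MUL r5<-Mul2 | r0:Add1,r1:8,r2:Mul1,r3:8,r4:Add2,r5:Mul2
c5: CDB Add1=11; stall | r0:11,r1:8,r2:Mul1,r3:8,r4:Add2,r5:Mul2
c6: CDB Mul1=36; issue MUL r0<-Mul1 | r0:Mul1,r1:8,r2:36,r3:8,r4:Add2,r5:Mul2
c7: - | r0:Mul1,r1:8,r2:36,r3:8,r4:Add2,r5:Mul2
c8: - | r0:Mul1,r1:8,r2:36,r3:8,r4:Add2,r5:Mul2
c9: CDB Add2=44 | r0:Mul1,r1:8,r2:36,r3:8,r4:44,r5:Mul2
c10: - | r0:Mul1,r1:8,r2:36,r3:8,r4:44,r5:Mul2
c11: CDB Mul2=1296 | r0:Mul1,r1:8,r2:36,r3:8,r4:44,r5:1296
c12: - | r0:Mul1,r1:8,r2:36,r3:8,r4:44,r5:1296
c13: - | r0:Mul1,r1:8,r2:36,r3:8,r4:44,r5:1296
c14: - | r0:Mul1,r1:8,r2:36,r3:8,r4:44,r5:1296
c15: - | r0:Mul1,r1:8,r2:36,r3:8,r4:44,r5:1296
c16: CDB Mul1=14256 | r0:14256,r1:8,r2:36,r3:8,r4:44,r5:1296

STATUS = VALUE 14256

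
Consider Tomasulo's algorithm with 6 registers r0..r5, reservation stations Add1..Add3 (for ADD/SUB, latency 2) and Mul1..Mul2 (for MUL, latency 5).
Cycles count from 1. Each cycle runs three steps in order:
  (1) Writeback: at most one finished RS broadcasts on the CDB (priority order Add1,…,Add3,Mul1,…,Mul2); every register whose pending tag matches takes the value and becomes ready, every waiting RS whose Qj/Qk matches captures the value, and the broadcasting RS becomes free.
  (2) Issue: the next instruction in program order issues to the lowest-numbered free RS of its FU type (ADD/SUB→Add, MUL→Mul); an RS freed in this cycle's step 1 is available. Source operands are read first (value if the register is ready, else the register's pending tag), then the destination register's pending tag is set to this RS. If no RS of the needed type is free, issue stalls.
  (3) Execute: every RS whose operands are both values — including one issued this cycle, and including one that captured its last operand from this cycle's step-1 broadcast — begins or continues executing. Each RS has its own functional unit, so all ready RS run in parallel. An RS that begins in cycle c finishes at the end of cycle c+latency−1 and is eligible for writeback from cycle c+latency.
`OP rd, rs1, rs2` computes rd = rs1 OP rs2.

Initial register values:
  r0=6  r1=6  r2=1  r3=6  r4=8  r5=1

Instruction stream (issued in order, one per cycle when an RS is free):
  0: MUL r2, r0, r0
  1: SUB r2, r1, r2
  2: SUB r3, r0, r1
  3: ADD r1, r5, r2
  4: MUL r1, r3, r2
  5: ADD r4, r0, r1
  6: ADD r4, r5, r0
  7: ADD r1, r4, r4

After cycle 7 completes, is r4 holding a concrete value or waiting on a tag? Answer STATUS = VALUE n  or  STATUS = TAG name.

c1: issue MUL r2<-Mul1 | r0:6,r1:6,r2:Mul1,r3:6,r4:8,r5:1
c2: issue SUB r2<-Add1 | r0:6,r1:6,r2:Add1,r3:6,r4:8,r5:1
c3: issue SUB r3<-Add2 | r0:6,r1:6,r2:Add1,r3:Add2,r4:8,r5:1
c4: issue ADD r1<-Add3 | r0:6,r1:Add3,r2:Add1,r3:Add2,r4:8,r5:1
c5: CDB Add2=0; issue MUL r1<-Mul2 | r0:6,r1:Mul2,r2:Add1,r3:0,r4:8,r5:1
c6: CDB Mul1=36; issue ADD r4<-Add2 | r0:6,r1:Mul2,r2:Add1,r3:0,r4:Add2,r5:1
c7: stall | r0:6,r1:Mul2,r2:Add1,r3:0,r4:Add2,r5:1

STATUS = TAG Add2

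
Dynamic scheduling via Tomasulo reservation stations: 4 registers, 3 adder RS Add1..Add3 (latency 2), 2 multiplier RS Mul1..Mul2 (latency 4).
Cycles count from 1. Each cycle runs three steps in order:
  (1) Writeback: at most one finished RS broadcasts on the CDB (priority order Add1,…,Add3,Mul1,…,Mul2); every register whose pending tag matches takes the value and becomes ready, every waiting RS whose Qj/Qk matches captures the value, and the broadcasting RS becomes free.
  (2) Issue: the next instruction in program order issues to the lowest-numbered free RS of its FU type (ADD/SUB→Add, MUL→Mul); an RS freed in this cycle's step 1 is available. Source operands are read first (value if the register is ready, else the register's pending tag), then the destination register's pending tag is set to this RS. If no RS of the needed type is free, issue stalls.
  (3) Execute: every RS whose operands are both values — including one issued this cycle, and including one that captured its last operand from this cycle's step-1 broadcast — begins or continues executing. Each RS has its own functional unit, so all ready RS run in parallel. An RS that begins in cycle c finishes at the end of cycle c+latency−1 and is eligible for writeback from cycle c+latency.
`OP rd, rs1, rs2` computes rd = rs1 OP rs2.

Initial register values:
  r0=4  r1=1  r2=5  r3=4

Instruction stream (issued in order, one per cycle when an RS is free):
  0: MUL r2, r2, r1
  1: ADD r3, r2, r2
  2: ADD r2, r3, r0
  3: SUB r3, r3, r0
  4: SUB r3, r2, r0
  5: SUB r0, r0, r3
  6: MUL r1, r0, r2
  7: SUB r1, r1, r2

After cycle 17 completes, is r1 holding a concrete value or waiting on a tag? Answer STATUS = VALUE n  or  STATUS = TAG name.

c1: issue MUL r2<-Mul1 | r0:4,r1:1,r2:Mul1,r3:4
c2: issue ADD r3<-Add1 | r0:4,r1:1,r2:Mul1,r3:Add1
c3: issue ADD r2<-Add2 | r0:4,r1:1,r2:Add2,r3:Add1
c4: issue SUB r3<-Add3 | r0:4,r1:1,r2:Add2,r3:Add3
c5: CDB Mul1=5; stall | r0:4,r1:1,r2:Add2,r3:Add3
c6: stall | r0:4,r1:1,r2:Add2,r3:Add3
c7: CDB Add1=10; issue SUB r3<-Add1 | r0:4,r1:1,r2:Add2,r3:Add1
c8: stall | r0:4,r1:1,r2:Add2,r3:Add1
c9: CDB Add2=14; issue SUB r0<-Add2 | r0:Add2,r1:1,r2:14,r3:Add1
c10: CDB Add3=6; issue MUL r1<-Mul1 | r0:Add2,r1:Mul1,r2:14,r3:Add1
c11: CDB Add1=10; issue SUB r1<-Add1 | r0:Add2,r1:Add1,r2:14,r3:10
c12: - | r0:Add2,r1:Add1,r2:14,r3:10
c13: CDB Add2=-6 | r0:-6,r1:Add1,r2:14,r3:10
c14: - | r0:-6,r1:Add1,r2:14,r3:10
c15: - | r0:-6,r1:Add1,r2:14,r3:10
c16: - | r0:-6,r1:Add1,r2:14,r3:10
c17: CDB Mul1=-84 | r0:-6,r1:Add1,r2:14,r3:10

STATUS = TAG Add1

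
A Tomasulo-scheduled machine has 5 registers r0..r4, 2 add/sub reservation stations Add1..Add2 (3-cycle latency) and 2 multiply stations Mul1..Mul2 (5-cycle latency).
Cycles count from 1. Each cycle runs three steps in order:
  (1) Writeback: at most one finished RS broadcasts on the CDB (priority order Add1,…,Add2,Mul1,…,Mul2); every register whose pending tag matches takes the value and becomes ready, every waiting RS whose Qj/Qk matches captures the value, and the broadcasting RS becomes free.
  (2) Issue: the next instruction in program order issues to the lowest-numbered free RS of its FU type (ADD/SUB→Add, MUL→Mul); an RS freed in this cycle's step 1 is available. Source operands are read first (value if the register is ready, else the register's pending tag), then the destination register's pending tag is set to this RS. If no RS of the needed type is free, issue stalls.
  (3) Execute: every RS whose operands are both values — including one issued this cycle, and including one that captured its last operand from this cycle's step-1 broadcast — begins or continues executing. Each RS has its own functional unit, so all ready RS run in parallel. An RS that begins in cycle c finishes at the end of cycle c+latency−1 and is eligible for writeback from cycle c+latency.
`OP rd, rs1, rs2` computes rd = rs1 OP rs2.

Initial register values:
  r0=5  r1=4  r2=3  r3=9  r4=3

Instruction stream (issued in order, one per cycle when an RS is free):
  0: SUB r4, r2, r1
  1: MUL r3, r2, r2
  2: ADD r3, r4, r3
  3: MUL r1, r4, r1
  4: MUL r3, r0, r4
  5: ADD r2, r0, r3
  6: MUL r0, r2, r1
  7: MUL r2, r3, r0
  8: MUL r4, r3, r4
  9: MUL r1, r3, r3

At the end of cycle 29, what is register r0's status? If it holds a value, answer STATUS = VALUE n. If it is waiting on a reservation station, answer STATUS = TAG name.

cycle 1: issue SUB r4<-Add1 // r0:5,r1:4,r2:3,r3:9,r4:Add1
cycle 2: issue MUL r3<-Mul1 // r0:5,r1:4,r2:3,r3:Mul1,r4:Add1
cycle 3: issue ADD r3<-Add2 // r0:5,r1:4,r2:3,r3:Add2,r4:Add1
cycle 4: CDB Add1=-1; issue MUL r1<-Mul2 // r0:5,r1:Mul2,r2:3,r3:Add2,r4:-1
cycle 5: stall // r0:5,r1:Mul2,r2:3,r3:Add2,r4:-1
cycle 6: stall // r0:5,r1:Mul2,r2:3,r3:Add2,r4:-1
cycle 7: CDB Mul1=9; issue MUL r3<-Mul1 // r0:5,r1:Mul2,r2:3,r3:Mul1,r4:-1
cycle 8: issue ADD r2<-Add1 // r0:5,r1:Mul2,r2:Add1,r3:Mul1,r4:-1
cycle 9: CDB Mul2=-4; issue MUL r0<-Mul2 // r0:Mul2,r1:-4,r2:Add1,r3:Mul1,r4:-1
cycle 10: CDB Add2=8; stall // r0:Mul2,r1:-4,r2:Add1,r3:Mul1,r4:-1
cycle 11: stall // r0:Mul2,r1:-4,r2:Add1,r3:Mul1,r4:-1
cycle 12: CDB Mul1=-5; issue MUL r2<-Mul1 // r0:Mul2,r1:-4,r2:Mul1,r3:-5,r4:-1
cycle 13: stall // r0:Mul2,r1:-4,r2:Mul1,r3:-5,r4:-1
cycle 14: stall // r0:Mul2,r1:-4,r2:Mul1,r3:-5,r4:-1
cycle 15: CDB Add1=0; stall // r0:Mul2,r1:-4,r2:Mul1,r3:-5,r4:-1
cycle 16: stall // r0:Mul2,r1:-4,r2:Mul1,r3:-5,r4:-1
cycle 17: stall // r0:Mul2,r1:-4,r2:Mul1,r3:-5,r4:-1
cycle 18: stall // r0:Mul2,r1:-4,r2:Mul1,r3:-5,r4:-1
cycle 19: stall // r0:Mul2,r1:-4,r2:Mul1,r3:-5,r4:-1
cycle 20: CDB Mul2=0; issue MUL r4<-Mul2 // r0:0,r1:-4,r2:Mul1,r3:-5,r4:Mul2
cycle 21: stall // r0:0,r1:-4,r2:Mul1,r3:-5,r4:Mul2
cycle 22: stall // r0:0,r1:-4,r2:Mul1,r3:-5,r4:Mul2
cycle 23: stall // r0:0,r1:-4,r2:Mul1,r3:-5,r4:Mul2
cycle 24: stall // r0:0,r1:-4,r2:Mul1,r3:-5,r4:Mul2
cycle 25: CDB Mul1=0; issue MUL r1<-Mul1 // r0:0,r1:Mul1,r2:0,r3:-5,r4:Mul2
cycle 26: CDB Mul2=5 // r0:0,r1:Mul1,r2:0,r3:-5,r4:5
cycle 27: - // r0:0,r1:Mul1,r2:0,r3:-5,r4:5
cycle 28: - // r0:0,r1:Mul1,r2:0,r3:-5,r4:5
cycle 29: - // r0:0,r1:Mul1,r2:0,r3:-5,r4:5

STATUS = VALUE 0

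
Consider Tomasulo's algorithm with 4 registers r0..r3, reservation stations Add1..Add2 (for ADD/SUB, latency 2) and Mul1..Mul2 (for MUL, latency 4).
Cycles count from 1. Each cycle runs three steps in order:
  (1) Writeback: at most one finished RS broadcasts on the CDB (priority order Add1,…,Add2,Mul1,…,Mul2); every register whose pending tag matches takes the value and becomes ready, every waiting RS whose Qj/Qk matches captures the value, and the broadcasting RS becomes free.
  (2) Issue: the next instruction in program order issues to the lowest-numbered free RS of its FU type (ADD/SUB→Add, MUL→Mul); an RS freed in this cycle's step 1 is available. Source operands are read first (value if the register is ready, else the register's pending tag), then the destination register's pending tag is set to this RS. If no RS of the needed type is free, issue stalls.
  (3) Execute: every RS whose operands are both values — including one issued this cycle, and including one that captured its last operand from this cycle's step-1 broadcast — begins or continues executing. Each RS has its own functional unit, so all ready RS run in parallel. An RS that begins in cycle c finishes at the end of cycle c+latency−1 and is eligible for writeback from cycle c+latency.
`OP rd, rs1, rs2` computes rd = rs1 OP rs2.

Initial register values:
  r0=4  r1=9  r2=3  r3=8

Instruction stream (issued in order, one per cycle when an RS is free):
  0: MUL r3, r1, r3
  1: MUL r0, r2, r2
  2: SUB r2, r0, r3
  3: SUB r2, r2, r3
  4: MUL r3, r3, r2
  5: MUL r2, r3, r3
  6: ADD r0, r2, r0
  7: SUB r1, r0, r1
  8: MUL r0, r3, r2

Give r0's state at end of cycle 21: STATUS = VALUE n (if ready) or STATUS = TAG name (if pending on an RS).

  c1: issue MUL r3<-Mul1  regs: r0:4,r1:9,r2:3,r3:Mul1
  c2: issue MUL r0<-Mul2  regs: r0:Mul2,r1:9,r2:3,r3:Mul1
  c3: issue SUB r2<-Add1  regs: r0:Mul2,r1:9,r2:Add1,r3:Mul1
  c4: issue SUB r2<-Add2  regs: r0:Mul2,r1:9,r2:Add2,r3:Mul1
  c5: CDB Mul1=72; issue MUL r3<-Mul1  regs: r0:Mul2,r1:9,r2:Add2,r3:Mul1
  c6: CDB Mul2=9; issue MUL r2<-Mul2  regs: r0:9,r1:9,r2:Mul2,r3:Mul1
  c7: stall  regs: r0:9,r1:9,r2:Mul2,r3:Mul1
  c8: CDB Add1=-63; issue ADD r0<-Add1  regs: r0:Add1,r1:9,r2:Mul2,r3:Mul1
  c9: stall  regs: r0:Add1,r1:9,r2:Mul2,r3:Mul1
  c10: CDB Add2=-135; issue SUB r1<-Add2  regs: r0:Add1,r1:Add2,r2:Mul2,r3:Mul1
  c11: stall  regs: r0:Add1,r1:Add2,r2:Mul2,r3:Mul1
  c12: stall  regs: r0:Add1,r1:Add2,r2:Mul2,r3:Mul1
  c13: stall  regs: r0:Add1,r1:Add2,r2:Mul2,r3:Mul1
  c14: CDB Mul1=-9720; issue MUL r0<-Mul1  regs: r0:Mul1,r1:Add2,r2:Mul2,r3:-9720
  c15: -  regs: r0:Mul1,r1:Add2,r2:Mul2,r3:-9720
  c16: -  regs: r0:Mul1,r1:Add2,r2:Mul2,r3:-9720
  c17: -  regs: r0:Mul1,r1:Add2,r2:Mul2,r3:-9720
  c18: CDB Mul2=94478400  regs: r0:Mul1,r1:Add2,r2:94478400,r3:-9720
  c19: -  regs: r0:Mul1,r1:Add2,r2:94478400,r3:-9720
  c20: CDB Add1=94478409  regs: r0:Mul1,r1:Add2,r2:94478400,r3:-9720
  c21: -  regs: r0:Mul1,r1:Add2,r2:94478400,r3:-9720

STATUS = TAG Mul1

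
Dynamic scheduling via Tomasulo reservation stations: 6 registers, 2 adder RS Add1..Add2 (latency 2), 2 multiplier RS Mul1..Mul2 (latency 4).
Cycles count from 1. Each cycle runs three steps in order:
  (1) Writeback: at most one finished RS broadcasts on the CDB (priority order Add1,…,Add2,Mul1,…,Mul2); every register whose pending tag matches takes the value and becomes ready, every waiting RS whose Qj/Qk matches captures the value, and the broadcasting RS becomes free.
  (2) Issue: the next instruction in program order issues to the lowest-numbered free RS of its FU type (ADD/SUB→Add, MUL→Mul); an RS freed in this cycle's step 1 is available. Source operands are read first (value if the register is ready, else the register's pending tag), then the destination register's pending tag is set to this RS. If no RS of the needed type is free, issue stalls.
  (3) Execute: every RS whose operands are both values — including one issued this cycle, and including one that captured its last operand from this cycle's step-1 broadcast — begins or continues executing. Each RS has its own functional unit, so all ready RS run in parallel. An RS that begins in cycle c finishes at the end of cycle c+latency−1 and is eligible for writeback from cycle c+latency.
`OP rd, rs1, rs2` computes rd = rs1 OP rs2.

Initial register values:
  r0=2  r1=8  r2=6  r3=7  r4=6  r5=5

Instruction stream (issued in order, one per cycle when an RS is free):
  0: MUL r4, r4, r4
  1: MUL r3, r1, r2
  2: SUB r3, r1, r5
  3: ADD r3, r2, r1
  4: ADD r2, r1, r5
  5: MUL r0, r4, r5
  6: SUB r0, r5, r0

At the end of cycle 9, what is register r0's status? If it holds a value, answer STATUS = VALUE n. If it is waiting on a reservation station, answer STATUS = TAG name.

cycle 1: issue MUL r4<-Mul1 // r0:2,r1:8,r2:6,r3:7,r4:Mul1,r5:5
cycle 2: issue MUL r3<-Mul2 // r0:2,r1:8,r2:6,r3:Mul2,r4:Mul1,r5:5
cycle 3: issue SUB r3<-Add1 // r0:2,r1:8,r2:6,r3:Add1,r4:Mul1,r5:5
cycle 4: issue ADD r3<-Add2 // r0:2,r1:8,r2:6,r3:Add2,r4:Mul1,r5:5
cycle 5: CDB Add1=3; issue ADD r2<-Add1 // r0:2,r1:8,r2:Add1,r3:Add2,r4:Mul1,r5:5
cycle 6: CDB Add2=14; stall // r0:2,r1:8,r2:Add1,r3:14,r4:Mul1,r5:5
cycle 7: CDB Add1=13; stall // r0:2,r1:8,r2:13,r3:14,r4:Mul1,r5:5
cycle 8: CDB Mul1=36; issue MUL r0<-Mul1 // r0:Mul1,r1:8,r2:13,r3:14,r4:36,r5:5
cycle 9: CDB Mul2=48; issue SUB r0<-Add1 // r0:Add1,r1:8,r2:13,r3:14,r4:36,r5:5

STATUS = TAG Add1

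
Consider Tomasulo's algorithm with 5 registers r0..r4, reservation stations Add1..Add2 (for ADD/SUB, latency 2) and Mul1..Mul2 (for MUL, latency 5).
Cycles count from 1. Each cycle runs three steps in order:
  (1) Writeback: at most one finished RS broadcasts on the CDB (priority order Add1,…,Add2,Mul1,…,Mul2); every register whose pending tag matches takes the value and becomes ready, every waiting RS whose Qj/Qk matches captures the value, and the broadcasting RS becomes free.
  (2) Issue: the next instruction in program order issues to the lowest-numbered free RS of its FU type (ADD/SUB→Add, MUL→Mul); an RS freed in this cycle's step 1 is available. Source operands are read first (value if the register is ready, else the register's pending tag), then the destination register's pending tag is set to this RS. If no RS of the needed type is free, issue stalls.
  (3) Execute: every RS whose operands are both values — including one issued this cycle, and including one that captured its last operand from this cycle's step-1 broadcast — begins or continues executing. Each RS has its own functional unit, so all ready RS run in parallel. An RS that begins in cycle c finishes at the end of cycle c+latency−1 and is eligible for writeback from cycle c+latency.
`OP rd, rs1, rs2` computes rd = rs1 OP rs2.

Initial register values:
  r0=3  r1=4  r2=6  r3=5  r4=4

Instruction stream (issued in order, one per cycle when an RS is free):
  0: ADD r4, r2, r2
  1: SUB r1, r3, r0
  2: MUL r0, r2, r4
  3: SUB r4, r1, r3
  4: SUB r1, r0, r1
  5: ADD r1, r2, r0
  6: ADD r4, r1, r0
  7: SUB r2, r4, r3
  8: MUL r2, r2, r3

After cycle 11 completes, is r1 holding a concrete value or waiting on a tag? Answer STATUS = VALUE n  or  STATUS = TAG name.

c1: issue ADD r4<-Add1 | r0:3,r1:4,r2:6,r3:5,r4:Add1
c2: issue SUB r1<-Add2 | r0:3,r1:Add2,r2:6,r3:5,r4:Add1
c3: CDB Add1=12; issue MUL r0<-Mul1 | r0:Mul1,r1:Add2,r2:6,r3:5,r4:12
c4: CDB Add2=2; issue SUB r4<-Add1 | r0:Mul1,r1:2,r2:6,r3:5,r4:Add1
c5: issue SUB r1<-Add2 | r0:Mul1,r1:Add2,r2:6,r3:5,r4:Add1
c6: CDB Add1=-3; issue ADD r1<-Add1 | r0:Mul1,r1:Add1,r2:6,r3:5,r4:-3
c7: stall | r0:Mul1,r1:Add1,r2:6,r3:5,r4:-3
c8: CDB Mul1=72; stall | r0:72,r1:Add1,r2:6,r3:5,r4:-3
c9: stall | r0:72,r1:Add1,r2:6,r3:5,r4:-3
c10: CDB Add1=78; issue ADD r4<-Add1 | r0:72,r1:78,r2:6,r3:5,r4:Add1
c11: CDB Add2=70; issue SUB r2<-Add2 | r0:72,r1:78,r2:Add2,r3:5,r4:Add1

STATUS = VALUE 78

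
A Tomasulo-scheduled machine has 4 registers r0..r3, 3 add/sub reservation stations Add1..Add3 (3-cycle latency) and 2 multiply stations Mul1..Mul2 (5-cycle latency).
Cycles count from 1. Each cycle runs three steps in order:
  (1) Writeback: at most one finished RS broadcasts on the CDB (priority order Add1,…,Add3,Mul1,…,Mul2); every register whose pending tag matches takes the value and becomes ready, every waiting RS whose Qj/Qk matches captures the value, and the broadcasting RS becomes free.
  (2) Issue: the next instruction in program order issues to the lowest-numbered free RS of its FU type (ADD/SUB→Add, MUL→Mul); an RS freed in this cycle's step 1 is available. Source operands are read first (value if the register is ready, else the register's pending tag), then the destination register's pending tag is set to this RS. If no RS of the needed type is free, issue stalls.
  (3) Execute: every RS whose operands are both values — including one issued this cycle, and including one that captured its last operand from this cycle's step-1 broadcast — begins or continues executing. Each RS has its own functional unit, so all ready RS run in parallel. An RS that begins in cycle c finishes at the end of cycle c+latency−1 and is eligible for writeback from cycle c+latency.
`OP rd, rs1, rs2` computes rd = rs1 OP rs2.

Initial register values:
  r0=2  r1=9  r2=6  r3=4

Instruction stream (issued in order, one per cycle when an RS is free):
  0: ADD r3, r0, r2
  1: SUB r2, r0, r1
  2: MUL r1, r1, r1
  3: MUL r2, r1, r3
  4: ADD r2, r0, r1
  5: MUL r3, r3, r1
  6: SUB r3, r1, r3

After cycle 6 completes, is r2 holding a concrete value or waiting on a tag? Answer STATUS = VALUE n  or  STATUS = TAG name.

STATUS = TAG Add1

  c1: issue ADD r3<-Add1  regs: r0:2,r1:9,r2:6,r3:Add1
  c2: issue SUB r2<-Add2  regs: r0:2,r1:9,r2:Add2,r3:Add1
  c3: issue MUL r1<-Mul1  regs: r0:2,r1:Mul1,r2:Add2,r3:Add1
  c4: CDB Add1=8; issue MUL r2<-Mul2  regs: r0:2,r1:Mul1,r2:Mul2,r3:8
  c5: CDB Add2=-7; issue ADD r2<-Add1  regs: r0:2,r1:Mul1,r2:Add1,r3:8
  c6: stall  regs: r0:2,r1:Mul1,r2:Add1,r3:8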